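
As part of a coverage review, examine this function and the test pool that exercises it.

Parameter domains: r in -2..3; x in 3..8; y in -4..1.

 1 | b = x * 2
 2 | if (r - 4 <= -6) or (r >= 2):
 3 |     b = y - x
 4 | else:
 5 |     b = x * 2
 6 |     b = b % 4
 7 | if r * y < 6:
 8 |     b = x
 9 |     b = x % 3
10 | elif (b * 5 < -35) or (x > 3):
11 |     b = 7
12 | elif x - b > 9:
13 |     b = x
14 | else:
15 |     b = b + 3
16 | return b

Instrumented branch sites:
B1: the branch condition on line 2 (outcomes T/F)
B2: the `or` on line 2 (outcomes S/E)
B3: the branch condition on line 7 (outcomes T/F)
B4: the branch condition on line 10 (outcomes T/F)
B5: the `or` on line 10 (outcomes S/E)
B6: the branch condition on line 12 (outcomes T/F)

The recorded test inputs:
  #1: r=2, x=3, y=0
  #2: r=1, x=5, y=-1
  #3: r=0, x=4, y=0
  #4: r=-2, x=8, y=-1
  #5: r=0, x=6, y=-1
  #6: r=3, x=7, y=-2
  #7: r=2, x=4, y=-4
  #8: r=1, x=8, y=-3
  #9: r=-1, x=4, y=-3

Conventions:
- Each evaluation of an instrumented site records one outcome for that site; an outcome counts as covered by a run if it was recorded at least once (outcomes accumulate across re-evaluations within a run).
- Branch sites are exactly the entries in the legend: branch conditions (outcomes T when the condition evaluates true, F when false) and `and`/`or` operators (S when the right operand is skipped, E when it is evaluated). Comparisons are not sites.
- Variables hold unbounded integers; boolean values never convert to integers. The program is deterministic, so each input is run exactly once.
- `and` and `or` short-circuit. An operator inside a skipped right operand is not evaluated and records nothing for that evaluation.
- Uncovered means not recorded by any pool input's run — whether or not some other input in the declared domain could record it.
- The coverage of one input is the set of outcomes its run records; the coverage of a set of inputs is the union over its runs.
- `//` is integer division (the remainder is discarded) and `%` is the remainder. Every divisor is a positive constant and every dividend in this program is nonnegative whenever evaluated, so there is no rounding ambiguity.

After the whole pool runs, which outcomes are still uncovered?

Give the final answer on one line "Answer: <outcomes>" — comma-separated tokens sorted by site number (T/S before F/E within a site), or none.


#1 (r=2, x=3, y=0) -> B2->E, B1->T, B3->T; covered: B1=T, B2=E, B3=T
#2 (r=1, x=5, y=-1) -> B2->E, B1->F, B3->T; covered: B1=F, B2=E, B3=T
#3 (r=0, x=4, y=0) -> B2->E, B1->F, B3->T; covered: B1=F, B2=E, B3=T
#4 (r=-2, x=8, y=-1) -> B2->S, B1->T, B3->T; covered: B1=T, B2=S, B3=T
#5 (r=0, x=6, y=-1) -> B2->E, B1->F, B3->T; covered: B1=F, B2=E, B3=T
#6 (r=3, x=7, y=-2) -> B2->E, B1->T, B3->T; covered: B1=T, B2=E, B3=T
#7 (r=2, x=4, y=-4) -> B2->E, B1->T, B3->T; covered: B1=T, B2=E, B3=T
#8 (r=1, x=8, y=-3) -> B2->E, B1->F, B3->T; covered: B1=F, B2=E, B3=T
#9 (r=-1, x=4, y=-3) -> B2->E, B1->F, B3->T; covered: B1=F, B2=E, B3=T
union over the pool: B1=T, B1=F, B2=S, B2=E, B3=T
uncovered (7 of 12): B3=F, B4=T, B4=F, B5=S, B5=E, B6=T, B6=F
Answer: B3=F, B4=T, B4=F, B5=S, B5=E, B6=T, B6=F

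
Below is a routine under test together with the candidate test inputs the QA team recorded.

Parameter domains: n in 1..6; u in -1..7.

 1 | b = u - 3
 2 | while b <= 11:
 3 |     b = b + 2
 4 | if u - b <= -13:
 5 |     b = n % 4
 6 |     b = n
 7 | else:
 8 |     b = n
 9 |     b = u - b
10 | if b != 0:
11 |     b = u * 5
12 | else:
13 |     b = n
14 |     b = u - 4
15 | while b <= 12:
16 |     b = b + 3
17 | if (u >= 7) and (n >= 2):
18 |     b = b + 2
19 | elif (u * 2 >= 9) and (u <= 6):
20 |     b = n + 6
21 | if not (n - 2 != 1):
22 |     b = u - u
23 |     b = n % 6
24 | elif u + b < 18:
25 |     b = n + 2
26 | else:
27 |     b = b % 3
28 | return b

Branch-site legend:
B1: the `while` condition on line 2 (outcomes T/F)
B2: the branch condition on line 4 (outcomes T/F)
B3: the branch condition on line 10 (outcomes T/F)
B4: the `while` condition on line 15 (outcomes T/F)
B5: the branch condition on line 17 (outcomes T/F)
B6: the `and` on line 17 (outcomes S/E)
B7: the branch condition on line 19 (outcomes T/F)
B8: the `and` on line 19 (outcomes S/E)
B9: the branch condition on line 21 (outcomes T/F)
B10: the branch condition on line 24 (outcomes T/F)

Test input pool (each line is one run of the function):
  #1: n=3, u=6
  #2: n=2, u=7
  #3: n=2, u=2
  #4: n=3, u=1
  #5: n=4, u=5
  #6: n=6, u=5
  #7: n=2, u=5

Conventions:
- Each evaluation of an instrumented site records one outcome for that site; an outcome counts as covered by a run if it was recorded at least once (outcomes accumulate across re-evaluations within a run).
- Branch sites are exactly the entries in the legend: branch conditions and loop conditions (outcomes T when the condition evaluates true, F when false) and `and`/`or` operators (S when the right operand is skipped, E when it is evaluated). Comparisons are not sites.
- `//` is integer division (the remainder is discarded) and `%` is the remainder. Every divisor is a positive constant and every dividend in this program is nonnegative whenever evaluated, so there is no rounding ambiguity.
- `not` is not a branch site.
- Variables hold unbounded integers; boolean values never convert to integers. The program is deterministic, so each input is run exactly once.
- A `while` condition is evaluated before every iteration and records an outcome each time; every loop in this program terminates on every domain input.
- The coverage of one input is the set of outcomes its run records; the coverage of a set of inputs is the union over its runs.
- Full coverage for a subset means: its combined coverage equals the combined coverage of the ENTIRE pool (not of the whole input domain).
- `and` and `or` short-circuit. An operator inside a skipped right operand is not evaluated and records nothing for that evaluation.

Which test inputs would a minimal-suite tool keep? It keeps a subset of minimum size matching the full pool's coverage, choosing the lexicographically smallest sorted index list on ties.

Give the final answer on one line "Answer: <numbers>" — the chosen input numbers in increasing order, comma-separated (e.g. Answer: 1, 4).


#1 (n=3, u=6) -> B1->T, B1->T, B1->T, B1->T, B1->T, B1->F, B2->F, B3->T, B4->F, B6->S, B5->F, B8->E, B7->T, B9->T; covered: B1=T, B1=F, B2=F, B3=T, B4=F, B5=F, B6=S, B7=T, B8=E, B9=T
#2 (n=2, u=7) -> B1->T, B1->T, B1->T, B1->T, B1->F, B2->F, B3->T, B4->F, B6->E, B5->T, B9->F, B10->F; covered: B1=T, B1=F, B2=F, B3=T, B4=F, B5=T, B6=E, B9=F, B10=F
#3 (n=2, u=2) -> B1->T, B1->T, B1->T, B1->T, B1->T, B1->T, B1->T, B1->F, B2->F, B3->F, B4->T, B4->T, B4->T, B4->T, ...; covered: B1=T, B1=F, B2=F, B3=F, B4=T, B4=F, B5=F, B6=S, B7=F, B8=S, B9=F, B10=T
#4 (n=3, u=1) -> B1->T, B1->T, B1->T, B1->T, B1->T, B1->T, B1->T, B1->F, B2->F, B3->T, B4->T, B4->T, B4->T, B4->F, ...; covered: B1=T, B1=F, B2=F, B3=T, B4=T, B4=F, B5=F, B6=S, B7=F, B8=S, B9=T
#5 (n=4, u=5) -> B1->T, B1->T, B1->T, B1->T, B1->T, B1->F, B2->F, B3->T, B4->F, B6->S, B5->F, B8->E, B7->T, B9->F, ...; covered: B1=T, B1=F, B2=F, B3=T, B4=F, B5=F, B6=S, B7=T, B8=E, B9=F, B10=T
#6 (n=6, u=5) -> B1->T, B1->T, B1->T, B1->T, B1->T, B1->F, B2->F, B3->T, B4->F, B6->S, B5->F, B8->E, B7->T, B9->F, ...; covered: B1=T, B1=F, B2=F, B3=T, B4=F, B5=F, B6=S, B7=T, B8=E, B9=F, B10=T
#7 (n=2, u=5) -> B1->T, B1->T, B1->T, B1->T, B1->T, B1->F, B2->F, B3->T, B4->F, B6->S, B5->F, B8->E, B7->T, B9->F, ...; covered: B1=T, B1=F, B2=F, B3=T, B4=F, B5=F, B6=S, B7=T, B8=E, B9=F, B10=T
union over all inputs: B1=T, B1=F, B2=F, B3=T, B3=F, B4=T, B4=F, B5=T, B5=F, B6=S, B6=E, B7=T, B7=F, B8=S, B8=E, B9=T, B9=F, B10=T, B10=F (19 outcomes)
checked all size-1 subsets: none covers 19 outcomes (max 12/19)
checked all size-2 subsets: none covers 19 outcomes (max 16/19)
the canonical winner is {1, 2, 3}: size 3, full 19-outcome coverage, earliest index list among size-3 covers
Answer: 1, 2, 3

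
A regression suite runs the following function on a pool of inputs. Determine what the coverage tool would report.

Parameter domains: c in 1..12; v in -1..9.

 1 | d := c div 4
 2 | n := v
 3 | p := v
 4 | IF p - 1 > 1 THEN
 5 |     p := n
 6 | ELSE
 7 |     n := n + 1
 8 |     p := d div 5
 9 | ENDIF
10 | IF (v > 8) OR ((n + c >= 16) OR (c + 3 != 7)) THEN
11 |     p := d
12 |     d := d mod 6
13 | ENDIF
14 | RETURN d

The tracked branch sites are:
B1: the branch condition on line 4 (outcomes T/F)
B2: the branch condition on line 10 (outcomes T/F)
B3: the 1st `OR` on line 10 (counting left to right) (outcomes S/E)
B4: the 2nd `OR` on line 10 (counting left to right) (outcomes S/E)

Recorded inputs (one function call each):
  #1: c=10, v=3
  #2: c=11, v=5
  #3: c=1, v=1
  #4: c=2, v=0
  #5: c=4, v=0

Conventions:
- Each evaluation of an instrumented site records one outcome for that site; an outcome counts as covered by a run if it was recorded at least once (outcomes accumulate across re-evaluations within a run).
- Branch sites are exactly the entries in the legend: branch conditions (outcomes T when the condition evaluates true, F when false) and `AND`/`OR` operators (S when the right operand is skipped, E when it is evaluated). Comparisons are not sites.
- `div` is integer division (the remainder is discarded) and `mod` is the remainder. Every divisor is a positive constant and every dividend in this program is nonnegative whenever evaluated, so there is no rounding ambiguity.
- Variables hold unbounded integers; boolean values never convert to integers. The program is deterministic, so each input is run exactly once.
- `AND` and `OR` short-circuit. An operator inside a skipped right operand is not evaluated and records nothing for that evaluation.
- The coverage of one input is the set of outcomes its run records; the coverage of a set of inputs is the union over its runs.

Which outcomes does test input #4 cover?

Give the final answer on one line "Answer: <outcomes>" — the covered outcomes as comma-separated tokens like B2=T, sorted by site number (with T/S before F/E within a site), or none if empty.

Running input #4 (c=2, v=0), event by event:
  B1->F, B3->E, B4->E, B2->T
collecting distinct outcomes: B1=F, B2=T, B3=E, B4=E

Answer: B1=F, B2=T, B3=E, B4=E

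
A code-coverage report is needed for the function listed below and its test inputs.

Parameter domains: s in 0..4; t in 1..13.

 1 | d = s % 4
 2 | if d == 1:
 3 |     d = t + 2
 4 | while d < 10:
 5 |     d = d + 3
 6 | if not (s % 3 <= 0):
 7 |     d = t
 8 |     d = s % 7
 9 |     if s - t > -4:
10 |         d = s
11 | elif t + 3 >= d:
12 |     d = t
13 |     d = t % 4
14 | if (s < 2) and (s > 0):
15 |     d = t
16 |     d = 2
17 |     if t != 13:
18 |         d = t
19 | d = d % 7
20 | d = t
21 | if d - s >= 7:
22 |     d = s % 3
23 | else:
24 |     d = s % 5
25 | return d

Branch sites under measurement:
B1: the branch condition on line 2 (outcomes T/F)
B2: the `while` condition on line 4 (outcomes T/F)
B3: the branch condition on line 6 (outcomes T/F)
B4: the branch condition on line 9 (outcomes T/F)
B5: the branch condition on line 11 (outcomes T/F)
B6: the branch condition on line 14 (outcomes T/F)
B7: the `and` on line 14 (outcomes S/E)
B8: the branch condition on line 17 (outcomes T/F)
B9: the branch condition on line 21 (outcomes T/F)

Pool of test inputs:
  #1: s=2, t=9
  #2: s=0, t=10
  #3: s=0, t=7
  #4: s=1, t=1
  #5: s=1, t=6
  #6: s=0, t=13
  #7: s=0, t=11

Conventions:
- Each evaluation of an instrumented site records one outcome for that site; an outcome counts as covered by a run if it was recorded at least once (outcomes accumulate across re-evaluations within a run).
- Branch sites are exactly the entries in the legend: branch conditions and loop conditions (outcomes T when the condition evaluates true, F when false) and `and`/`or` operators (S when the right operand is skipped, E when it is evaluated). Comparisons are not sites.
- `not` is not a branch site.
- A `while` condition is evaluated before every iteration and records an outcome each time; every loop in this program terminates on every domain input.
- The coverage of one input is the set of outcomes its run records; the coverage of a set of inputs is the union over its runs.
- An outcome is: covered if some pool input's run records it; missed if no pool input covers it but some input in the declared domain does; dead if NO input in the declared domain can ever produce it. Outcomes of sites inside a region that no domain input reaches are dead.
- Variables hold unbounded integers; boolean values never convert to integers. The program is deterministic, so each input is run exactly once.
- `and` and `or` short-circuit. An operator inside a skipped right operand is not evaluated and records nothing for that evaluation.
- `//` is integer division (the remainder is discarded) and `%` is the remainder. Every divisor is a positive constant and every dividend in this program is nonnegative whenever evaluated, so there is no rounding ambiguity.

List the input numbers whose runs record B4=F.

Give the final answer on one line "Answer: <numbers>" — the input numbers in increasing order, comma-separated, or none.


input #1 (s=2, t=9): records B4=F
input #2 (s=0, t=10): does not record B4=F
input #3 (s=0, t=7): does not record B4=F
input #4 (s=1, t=1): does not record B4=F
input #5 (s=1, t=6): records B4=F
input #6 (s=0, t=13): does not record B4=F
input #7 (s=0, t=11): does not record B4=F
Answer: 1, 5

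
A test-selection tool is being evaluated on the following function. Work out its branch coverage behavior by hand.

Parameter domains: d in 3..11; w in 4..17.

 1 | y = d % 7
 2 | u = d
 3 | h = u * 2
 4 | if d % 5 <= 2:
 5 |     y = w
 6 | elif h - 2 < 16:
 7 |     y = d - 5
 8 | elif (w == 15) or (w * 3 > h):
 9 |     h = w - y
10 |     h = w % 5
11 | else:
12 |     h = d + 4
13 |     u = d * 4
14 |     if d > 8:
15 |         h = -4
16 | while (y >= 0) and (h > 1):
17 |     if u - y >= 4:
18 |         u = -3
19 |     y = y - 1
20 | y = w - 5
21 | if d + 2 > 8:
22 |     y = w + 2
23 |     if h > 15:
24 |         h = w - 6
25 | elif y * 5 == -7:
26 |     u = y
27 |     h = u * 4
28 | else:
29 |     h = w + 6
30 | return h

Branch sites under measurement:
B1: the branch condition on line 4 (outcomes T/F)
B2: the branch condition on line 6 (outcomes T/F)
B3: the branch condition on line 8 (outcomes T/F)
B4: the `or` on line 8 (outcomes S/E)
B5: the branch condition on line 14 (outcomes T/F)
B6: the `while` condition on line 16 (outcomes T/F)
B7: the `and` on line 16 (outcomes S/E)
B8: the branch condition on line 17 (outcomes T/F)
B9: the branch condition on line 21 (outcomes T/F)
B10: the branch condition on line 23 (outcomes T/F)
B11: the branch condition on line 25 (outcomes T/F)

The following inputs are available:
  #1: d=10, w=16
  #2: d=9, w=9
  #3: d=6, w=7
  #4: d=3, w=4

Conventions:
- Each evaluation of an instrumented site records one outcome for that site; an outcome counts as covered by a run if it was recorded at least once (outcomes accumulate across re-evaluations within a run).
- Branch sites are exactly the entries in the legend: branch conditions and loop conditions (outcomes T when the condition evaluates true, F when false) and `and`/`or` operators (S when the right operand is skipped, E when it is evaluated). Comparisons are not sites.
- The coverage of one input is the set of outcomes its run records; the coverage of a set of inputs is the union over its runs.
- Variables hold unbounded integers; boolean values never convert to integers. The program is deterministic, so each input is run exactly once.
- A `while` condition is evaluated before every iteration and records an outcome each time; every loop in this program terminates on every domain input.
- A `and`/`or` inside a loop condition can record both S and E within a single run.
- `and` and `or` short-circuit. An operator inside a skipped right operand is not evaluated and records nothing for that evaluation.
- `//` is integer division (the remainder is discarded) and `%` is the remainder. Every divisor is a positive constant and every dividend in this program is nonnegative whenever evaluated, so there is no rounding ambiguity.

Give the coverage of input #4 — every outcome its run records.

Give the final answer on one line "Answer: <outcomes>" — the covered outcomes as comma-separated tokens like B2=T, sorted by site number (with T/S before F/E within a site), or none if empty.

Tracing the run of input #4 (d=3, w=4):
  B1->F, B2->T, B7->S, B6->F, B9->F, B11->F
deduplicating events, the covered set is: B1=F, B2=T, B6=F, B7=S, B9=F, B11=F

Answer: B1=F, B2=T, B6=F, B7=S, B9=F, B11=F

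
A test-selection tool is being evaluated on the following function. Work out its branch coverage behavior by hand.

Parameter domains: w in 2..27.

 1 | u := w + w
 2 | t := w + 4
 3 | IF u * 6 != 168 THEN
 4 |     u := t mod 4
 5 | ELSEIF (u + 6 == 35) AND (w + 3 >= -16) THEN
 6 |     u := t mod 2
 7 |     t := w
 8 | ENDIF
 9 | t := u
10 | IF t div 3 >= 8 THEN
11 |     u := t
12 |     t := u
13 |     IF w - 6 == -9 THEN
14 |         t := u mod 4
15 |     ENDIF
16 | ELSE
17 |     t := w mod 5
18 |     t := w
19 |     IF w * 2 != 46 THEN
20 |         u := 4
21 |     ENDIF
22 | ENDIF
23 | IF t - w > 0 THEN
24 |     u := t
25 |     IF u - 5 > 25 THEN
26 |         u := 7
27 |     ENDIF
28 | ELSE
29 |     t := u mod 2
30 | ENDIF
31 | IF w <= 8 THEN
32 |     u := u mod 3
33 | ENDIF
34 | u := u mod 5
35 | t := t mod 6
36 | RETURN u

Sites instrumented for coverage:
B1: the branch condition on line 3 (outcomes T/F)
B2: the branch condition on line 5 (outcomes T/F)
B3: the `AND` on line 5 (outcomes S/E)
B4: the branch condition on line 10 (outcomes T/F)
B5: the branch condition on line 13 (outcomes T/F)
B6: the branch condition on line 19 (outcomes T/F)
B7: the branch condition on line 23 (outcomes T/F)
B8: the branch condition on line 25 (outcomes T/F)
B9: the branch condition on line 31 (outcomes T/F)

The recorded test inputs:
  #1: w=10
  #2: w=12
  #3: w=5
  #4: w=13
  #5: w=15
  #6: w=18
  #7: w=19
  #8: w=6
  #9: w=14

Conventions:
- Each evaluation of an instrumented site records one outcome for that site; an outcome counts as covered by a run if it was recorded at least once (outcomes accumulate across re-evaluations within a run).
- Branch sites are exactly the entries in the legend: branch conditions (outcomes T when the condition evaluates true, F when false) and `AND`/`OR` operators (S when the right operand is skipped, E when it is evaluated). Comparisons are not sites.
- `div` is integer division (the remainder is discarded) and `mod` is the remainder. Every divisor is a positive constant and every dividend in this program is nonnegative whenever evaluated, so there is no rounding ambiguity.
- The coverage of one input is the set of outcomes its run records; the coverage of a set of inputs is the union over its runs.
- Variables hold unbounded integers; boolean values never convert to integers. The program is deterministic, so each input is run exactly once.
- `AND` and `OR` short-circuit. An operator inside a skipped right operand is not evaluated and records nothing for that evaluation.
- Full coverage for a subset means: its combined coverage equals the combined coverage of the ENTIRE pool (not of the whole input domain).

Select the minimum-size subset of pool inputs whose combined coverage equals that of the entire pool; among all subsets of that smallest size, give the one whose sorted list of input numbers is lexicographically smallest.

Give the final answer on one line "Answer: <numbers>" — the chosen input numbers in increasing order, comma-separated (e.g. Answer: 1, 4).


run #1 (w=10) records B1=T, B4=F, B6=T, B7=F, B9=F
run #2 (w=12) records B1=T, B4=F, B6=T, B7=F, B9=F
run #3 (w=5) records B1=T, B4=F, B6=T, B7=F, B9=T
run #4 (w=13) records B1=T, B4=F, B6=T, B7=F, B9=F
run #5 (w=15) records B1=T, B4=F, B6=T, B7=F, B9=F
run #6 (w=18) records B1=T, B4=F, B6=T, B7=F, B9=F
run #7 (w=19) records B1=T, B4=F, B6=T, B7=F, B9=F
run #8 (w=6) records B1=T, B4=F, B6=T, B7=F, B9=T
run #9 (w=14) records B1=F, B2=F, B3=S, B4=T, B5=F, B7=T, B8=F, B9=F
together the pool reaches 13 outcomes: B1=T, B1=F, B2=F, B3=S, B4=T, B4=F, B5=F, B6=T, B7=T, B7=F, B8=F, B9=T, B9=F
checked all size-1 subsets: none covers 13 outcomes (max 8/13)
inputs {3, 9} (size 2) cover everything; no size-2 subset with a lexicographically smaller index list covers all 13
Answer: 3, 9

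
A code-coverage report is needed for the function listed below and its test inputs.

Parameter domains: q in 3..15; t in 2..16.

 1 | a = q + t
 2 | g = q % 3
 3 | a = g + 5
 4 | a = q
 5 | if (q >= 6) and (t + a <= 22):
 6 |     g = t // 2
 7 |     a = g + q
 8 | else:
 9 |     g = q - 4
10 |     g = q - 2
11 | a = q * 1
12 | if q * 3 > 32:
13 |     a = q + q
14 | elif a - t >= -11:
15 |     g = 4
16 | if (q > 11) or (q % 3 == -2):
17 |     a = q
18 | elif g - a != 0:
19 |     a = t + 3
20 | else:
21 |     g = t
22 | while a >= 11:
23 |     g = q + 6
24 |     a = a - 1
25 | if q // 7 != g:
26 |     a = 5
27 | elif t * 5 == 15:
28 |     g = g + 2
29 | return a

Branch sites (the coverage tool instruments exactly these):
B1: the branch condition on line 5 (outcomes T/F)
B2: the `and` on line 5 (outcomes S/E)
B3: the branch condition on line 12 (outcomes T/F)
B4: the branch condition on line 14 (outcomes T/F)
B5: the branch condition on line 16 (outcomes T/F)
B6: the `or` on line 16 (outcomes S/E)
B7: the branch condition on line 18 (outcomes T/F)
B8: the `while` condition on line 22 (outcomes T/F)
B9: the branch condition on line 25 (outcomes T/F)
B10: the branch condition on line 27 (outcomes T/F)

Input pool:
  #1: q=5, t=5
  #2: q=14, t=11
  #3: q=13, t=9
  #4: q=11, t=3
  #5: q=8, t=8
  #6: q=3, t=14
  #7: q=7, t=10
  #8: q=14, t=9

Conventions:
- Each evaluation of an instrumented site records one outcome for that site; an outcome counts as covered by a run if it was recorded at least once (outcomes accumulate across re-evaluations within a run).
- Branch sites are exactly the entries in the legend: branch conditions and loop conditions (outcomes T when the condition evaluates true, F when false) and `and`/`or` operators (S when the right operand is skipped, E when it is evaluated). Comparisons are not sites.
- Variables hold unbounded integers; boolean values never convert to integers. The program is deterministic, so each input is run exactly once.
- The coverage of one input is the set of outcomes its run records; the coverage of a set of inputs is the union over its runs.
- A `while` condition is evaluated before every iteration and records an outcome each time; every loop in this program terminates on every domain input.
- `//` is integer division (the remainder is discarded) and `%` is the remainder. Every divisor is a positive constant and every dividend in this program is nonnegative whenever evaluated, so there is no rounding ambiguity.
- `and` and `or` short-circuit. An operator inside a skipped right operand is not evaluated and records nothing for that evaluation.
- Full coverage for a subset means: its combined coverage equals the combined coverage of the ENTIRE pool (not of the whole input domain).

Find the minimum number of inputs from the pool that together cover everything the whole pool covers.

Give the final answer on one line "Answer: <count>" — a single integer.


input #1, q=5, t=5: outcomes B1=F, B2=S, B3=F, B4=T, B5=F, B6=E, B7=T, B8=F, B9=T
input #2, q=14, t=11: outcomes B1=F, B2=E, B3=T, B5=T, B6=S, B8=T, B8=F, B9=T
input #3, q=13, t=9: outcomes B1=T, B2=E, B3=T, B5=T, B6=S, B8=T, B8=F, B9=T
input #4, q=11, t=3: outcomes B1=T, B2=E, B3=T, B5=F, B6=E, B7=T, B8=F, B9=F, B10=T
input #5, q=8, t=8: outcomes B1=T, B2=E, B3=F, B4=T, B5=F, B6=E, B7=T, B8=T, B8=F, B9=T
input #6, q=3, t=14: outcomes B1=F, B2=S, B3=F, B4=T, B5=F, B6=E, B7=T, B8=T, B8=F, B9=T
input #7, q=7, t=10: outcomes B1=T, B2=E, B3=F, B4=T, B5=F, B6=E, B7=T, B8=T, B8=F, B9=T
input #8, q=14, t=9: outcomes B1=F, B2=E, B3=T, B5=T, B6=S, B8=T, B8=F, B9=T
together the pool reaches 17 outcomes: B1=T, B1=F, B2=S, B2=E, B3=T, B3=F, B4=T, B5=T, B5=F, B6=S, B6=E, B7=T, B8=T, B8=F, B9=T, B9=F, B10=T
checked all size-1 subsets: none covers 17 outcomes (max 10/17)
checked all size-2 subsets: none covers 17 outcomes (max 15/17)
size 3: inputs {1, 2, 4} cover all 17 outcomes, and no lexicographically smaller subset of this size does
Answer: 3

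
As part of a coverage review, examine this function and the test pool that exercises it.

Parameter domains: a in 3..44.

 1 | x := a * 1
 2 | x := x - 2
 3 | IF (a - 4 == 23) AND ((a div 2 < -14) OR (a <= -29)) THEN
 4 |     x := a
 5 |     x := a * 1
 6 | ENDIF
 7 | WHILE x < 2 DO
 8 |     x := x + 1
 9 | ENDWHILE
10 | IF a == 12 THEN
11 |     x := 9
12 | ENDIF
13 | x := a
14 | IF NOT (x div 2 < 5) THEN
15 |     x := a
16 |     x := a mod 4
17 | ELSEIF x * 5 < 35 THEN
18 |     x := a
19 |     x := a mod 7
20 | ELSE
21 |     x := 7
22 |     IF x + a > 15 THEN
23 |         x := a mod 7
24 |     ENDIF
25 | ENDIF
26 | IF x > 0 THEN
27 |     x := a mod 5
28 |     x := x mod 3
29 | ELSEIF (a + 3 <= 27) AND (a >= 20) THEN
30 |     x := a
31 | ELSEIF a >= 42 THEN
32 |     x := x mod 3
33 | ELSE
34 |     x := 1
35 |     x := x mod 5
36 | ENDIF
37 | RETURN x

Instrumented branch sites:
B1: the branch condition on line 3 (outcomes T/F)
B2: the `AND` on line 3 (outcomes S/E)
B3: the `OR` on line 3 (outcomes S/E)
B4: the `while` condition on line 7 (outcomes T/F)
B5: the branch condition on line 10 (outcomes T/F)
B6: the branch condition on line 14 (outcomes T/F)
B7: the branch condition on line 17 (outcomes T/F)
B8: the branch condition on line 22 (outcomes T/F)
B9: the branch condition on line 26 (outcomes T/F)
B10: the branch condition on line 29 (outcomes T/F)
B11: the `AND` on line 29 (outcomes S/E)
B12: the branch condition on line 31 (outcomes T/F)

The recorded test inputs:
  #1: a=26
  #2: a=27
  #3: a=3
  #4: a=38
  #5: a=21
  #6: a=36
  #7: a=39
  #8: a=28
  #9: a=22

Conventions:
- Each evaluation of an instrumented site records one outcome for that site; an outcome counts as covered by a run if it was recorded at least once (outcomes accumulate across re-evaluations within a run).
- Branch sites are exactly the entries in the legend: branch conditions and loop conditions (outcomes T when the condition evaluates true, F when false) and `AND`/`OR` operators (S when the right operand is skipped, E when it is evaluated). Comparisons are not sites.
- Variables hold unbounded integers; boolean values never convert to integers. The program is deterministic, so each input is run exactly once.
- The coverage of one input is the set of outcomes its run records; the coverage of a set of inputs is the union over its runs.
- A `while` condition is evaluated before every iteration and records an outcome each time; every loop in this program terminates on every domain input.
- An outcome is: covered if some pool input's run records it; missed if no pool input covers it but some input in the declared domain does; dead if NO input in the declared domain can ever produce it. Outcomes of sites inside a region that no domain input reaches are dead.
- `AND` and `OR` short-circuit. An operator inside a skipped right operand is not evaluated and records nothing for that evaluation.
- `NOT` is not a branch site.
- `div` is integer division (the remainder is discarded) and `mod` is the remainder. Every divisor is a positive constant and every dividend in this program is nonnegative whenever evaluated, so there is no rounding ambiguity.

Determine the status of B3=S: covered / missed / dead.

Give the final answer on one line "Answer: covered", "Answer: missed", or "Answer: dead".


no pool input records B3=S
checking all 42 inputs in the declared domain: B3=S is never recorded -> dead
Answer: dead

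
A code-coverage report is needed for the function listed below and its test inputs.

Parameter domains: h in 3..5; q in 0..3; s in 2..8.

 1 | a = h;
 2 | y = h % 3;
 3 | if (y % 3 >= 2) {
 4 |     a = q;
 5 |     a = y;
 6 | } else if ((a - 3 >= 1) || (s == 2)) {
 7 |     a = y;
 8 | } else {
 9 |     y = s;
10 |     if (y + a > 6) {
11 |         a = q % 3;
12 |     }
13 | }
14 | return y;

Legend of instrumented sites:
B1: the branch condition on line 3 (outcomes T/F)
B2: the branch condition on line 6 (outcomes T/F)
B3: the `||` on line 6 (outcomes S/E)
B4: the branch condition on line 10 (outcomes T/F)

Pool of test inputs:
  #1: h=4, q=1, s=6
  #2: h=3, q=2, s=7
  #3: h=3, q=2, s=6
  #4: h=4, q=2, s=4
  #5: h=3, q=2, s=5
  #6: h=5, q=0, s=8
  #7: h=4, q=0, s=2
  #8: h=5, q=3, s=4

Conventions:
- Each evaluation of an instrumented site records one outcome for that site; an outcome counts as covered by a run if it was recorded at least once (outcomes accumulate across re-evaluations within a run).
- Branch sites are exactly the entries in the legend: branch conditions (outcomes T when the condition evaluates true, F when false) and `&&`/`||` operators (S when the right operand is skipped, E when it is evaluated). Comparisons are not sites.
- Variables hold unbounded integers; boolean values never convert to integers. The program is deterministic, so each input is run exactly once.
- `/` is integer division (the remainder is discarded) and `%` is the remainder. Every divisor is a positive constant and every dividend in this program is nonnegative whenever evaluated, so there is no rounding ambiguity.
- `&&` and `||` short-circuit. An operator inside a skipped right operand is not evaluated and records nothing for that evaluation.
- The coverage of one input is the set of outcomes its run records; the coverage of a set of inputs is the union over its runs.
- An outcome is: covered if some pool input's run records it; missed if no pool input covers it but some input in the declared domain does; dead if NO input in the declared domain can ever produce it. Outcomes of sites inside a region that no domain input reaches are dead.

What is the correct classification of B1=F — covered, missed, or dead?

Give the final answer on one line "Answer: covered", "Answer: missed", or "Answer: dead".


B1=F is recorded by pool input(s) 1, 2, 3, 4, 5, 7 -> covered
Answer: covered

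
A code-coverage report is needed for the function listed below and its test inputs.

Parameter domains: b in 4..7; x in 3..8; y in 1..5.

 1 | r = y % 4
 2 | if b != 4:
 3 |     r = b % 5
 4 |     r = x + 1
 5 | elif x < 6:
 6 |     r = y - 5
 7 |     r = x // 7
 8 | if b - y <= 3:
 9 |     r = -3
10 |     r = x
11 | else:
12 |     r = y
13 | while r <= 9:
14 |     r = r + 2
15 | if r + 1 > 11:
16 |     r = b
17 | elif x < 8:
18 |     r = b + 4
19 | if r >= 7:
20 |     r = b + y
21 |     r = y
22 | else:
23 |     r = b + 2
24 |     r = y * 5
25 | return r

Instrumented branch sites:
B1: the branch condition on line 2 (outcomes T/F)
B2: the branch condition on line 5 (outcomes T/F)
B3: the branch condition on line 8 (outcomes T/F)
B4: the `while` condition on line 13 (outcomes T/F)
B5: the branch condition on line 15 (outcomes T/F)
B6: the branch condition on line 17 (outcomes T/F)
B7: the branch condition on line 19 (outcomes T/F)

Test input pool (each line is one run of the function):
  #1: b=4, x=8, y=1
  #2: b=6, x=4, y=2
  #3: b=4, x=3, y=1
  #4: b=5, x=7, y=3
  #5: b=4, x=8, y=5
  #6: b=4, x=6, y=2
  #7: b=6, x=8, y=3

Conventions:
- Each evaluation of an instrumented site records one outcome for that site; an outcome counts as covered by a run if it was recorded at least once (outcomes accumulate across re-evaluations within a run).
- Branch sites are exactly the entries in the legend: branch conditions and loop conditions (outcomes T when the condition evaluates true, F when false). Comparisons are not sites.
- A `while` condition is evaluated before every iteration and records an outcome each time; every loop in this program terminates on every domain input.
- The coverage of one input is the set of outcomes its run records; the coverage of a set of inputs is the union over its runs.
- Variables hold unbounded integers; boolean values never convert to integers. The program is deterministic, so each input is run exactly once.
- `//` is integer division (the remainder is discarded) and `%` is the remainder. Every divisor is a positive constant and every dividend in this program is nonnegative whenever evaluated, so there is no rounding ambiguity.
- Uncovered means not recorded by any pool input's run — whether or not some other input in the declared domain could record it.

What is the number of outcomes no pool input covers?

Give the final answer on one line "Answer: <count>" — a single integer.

test 1 (b=4, x=8, y=1) fires B1->F, B2->F, B3->T, B4->T, B4->F, B5->F, B6->F, B7->T; hits B1=F, B2=F, B3=T, B4=T, B4=F, B5=F, B6=F, B7=T
test 2 (b=6, x=4, y=2) fires B1->T, B3->F, B4->T, B4->T, B4->T, B4->T, B4->F, B5->F, B6->T, B7->T; hits B1=T, B3=F, B4=T, B4=F, B5=F, B6=T, B7=T
test 3 (b=4, x=3, y=1) fires B1->F, B2->T, B3->T, B4->T, B4->T, B4->T, B4->T, B4->F, B5->T, B7->F; hits B1=F, B2=T, B3=T, B4=T, B4=F, B5=T, B7=F
test 4 (b=5, x=7, y=3) fires B1->T, B3->T, B4->T, B4->T, B4->F, B5->T, B7->F; hits B1=T, B3=T, B4=T, B4=F, B5=T, B7=F
test 5 (b=4, x=8, y=5) fires B1->F, B2->F, B3->T, B4->T, B4->F, B5->F, B6->F, B7->T; hits B1=F, B2=F, B3=T, B4=T, B4=F, B5=F, B6=F, B7=T
test 6 (b=4, x=6, y=2) fires B1->F, B2->F, B3->T, B4->T, B4->T, B4->F, B5->F, B6->T, B7->T; hits B1=F, B2=F, B3=T, B4=T, B4=F, B5=F, B6=T, B7=T
test 7 (b=6, x=8, y=3) fires B1->T, B3->T, B4->T, B4->F, B5->F, B6->F, B7->T; hits B1=T, B3=T, B4=T, B4=F, B5=F, B6=F, B7=T
union over the pool: B1=T, B1=F, B2=T, B2=F, B3=T, B3=F, B4=T, B4=F, B5=T, B5=F, B6=T, B6=F, B7=T, B7=F
uncovered (0 of 14): none

Answer: 0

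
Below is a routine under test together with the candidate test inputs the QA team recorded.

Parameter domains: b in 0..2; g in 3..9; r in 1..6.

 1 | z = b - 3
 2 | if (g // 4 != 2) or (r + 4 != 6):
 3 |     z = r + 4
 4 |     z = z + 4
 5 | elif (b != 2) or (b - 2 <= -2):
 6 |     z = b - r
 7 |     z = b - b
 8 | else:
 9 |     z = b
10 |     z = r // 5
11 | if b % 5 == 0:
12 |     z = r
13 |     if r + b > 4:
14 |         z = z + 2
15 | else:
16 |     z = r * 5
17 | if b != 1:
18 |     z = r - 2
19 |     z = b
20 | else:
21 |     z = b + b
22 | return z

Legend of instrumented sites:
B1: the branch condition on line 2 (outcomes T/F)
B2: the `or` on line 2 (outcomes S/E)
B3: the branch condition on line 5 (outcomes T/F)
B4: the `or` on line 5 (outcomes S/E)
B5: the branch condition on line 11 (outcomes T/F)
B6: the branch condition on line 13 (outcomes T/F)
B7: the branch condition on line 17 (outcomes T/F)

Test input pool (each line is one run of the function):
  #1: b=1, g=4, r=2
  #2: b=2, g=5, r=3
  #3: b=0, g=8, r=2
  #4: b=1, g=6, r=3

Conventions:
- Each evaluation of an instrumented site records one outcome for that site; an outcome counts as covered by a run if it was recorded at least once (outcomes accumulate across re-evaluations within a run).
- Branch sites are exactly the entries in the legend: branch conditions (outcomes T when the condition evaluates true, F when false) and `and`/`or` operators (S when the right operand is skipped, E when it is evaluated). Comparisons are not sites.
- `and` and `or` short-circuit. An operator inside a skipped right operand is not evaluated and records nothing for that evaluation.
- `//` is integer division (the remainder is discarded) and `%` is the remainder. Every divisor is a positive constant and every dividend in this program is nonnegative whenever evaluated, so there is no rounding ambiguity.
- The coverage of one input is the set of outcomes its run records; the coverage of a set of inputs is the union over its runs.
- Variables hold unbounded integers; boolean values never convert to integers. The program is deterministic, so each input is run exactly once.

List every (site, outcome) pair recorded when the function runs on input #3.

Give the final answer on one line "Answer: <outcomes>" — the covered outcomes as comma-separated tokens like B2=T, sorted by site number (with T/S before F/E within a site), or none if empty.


Event log for input #3 (b=0, g=8, r=2):
  B2->E, B1->F, B4->S, B3->T, B5->T, B6->F, B7->T
as a set, this run covers: B1=F, B2=E, B3=T, B4=S, B5=T, B6=F, B7=T
Answer: B1=F, B2=E, B3=T, B4=S, B5=T, B6=F, B7=T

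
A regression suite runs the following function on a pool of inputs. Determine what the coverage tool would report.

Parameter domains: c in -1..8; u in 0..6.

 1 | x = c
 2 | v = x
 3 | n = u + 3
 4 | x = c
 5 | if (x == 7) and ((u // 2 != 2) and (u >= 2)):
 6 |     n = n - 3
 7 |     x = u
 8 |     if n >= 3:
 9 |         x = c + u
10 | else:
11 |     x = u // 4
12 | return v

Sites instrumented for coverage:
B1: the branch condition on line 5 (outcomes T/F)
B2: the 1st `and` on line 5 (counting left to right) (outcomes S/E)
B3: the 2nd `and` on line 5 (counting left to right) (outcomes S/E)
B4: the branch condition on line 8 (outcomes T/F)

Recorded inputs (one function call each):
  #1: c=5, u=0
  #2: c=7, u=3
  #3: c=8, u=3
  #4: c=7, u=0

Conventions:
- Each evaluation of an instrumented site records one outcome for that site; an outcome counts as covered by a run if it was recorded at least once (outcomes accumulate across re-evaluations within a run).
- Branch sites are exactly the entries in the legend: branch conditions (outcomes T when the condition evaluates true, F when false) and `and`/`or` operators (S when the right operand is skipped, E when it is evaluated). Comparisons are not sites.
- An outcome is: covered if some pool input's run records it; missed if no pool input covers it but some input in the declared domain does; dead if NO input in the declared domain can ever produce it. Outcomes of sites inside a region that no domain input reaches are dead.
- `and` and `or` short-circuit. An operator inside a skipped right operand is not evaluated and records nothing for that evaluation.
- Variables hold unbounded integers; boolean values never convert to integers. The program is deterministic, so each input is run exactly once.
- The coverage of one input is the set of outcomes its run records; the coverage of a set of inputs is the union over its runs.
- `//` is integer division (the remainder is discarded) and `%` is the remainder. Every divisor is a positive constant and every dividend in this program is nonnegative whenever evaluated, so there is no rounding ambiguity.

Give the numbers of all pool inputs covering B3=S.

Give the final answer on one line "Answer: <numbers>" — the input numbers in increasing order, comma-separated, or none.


input #1 (c=5, u=0): does not record B3=S
input #2 (c=7, u=3): does not record B3=S
input #3 (c=8, u=3): does not record B3=S
input #4 (c=7, u=0): does not record B3=S
Answer: none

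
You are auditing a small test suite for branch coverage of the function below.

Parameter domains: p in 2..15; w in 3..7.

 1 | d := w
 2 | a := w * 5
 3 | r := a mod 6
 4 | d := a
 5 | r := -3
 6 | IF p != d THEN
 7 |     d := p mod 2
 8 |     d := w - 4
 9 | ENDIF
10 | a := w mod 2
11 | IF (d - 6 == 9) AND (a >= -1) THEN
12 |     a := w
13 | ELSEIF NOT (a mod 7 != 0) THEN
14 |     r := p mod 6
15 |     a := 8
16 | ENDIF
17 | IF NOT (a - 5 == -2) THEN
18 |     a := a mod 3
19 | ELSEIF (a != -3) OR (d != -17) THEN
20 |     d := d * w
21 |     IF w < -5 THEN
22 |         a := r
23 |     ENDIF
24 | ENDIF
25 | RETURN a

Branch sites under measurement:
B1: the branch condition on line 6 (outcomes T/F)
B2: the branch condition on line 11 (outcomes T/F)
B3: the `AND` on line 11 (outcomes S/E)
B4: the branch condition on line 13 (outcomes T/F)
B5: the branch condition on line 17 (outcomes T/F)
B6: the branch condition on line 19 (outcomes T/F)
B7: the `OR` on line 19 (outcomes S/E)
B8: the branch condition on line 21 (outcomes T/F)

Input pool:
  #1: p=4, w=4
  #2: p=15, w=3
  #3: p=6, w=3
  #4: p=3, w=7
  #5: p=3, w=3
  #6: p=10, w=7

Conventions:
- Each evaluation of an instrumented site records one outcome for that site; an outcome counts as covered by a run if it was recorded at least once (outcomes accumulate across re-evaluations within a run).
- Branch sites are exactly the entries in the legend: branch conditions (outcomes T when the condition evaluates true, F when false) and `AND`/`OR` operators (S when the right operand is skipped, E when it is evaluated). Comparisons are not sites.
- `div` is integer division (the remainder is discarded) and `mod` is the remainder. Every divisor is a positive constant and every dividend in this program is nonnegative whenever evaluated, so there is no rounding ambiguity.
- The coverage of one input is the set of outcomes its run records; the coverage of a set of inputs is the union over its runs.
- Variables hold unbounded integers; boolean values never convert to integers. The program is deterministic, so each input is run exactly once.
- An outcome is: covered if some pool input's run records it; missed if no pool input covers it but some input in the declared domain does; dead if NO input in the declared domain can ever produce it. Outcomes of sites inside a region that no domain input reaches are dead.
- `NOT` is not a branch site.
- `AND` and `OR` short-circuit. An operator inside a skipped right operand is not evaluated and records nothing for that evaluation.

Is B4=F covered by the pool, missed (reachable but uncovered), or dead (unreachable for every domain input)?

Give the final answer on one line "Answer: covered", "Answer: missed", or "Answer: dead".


B4=F is recorded by pool input(s) 3, 4, 5, 6 -> covered
Answer: covered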